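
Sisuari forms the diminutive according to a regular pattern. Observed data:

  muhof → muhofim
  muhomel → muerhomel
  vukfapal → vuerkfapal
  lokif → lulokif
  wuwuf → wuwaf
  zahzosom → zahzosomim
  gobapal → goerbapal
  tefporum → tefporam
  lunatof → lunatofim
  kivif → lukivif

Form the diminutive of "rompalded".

kivif and muhof both end in -f yet inflect differently (lukivif, muhofim), so the final letter is not what conditions the rule; the last vowel is.
"rompalded" has last vowel 'e'. The one such stem in the data (muhomel → muerhomel) inserts -er- after the first vowel (as do vukfapal, gobapal), so the same rule applies.
The other patterns: stems whose last vowel is 'i' add the prefix lu-; stems whose last vowel is 'o' add -im; stems whose last vowel is 'u' change the last vowel to 'a'.
So rompalded → roermpalded.

roermpalded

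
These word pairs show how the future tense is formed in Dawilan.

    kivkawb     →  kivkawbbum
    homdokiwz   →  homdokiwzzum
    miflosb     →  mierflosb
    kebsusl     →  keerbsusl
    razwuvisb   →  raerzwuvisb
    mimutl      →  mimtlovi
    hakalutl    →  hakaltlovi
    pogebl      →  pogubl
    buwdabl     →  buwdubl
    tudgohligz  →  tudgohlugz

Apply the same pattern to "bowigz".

bowugz

kivkawb and miflosb both end in -b yet inflect differently (kivkawbbum, mierflosb), so the final letter is not what conditions the rule; the second-to-last letter is.
"bowigz" has second-to-last letter 'g'. The one such stem in the data (tudgohligz → tudgohlugz) changes the last vowel to 'u' (as do pogebl, buwdabl), so the same rule applies.
The other patterns: stems whose second-to-last letter is 'w' double the final consonant and add -um; stems whose second-to-last letter is 's' insert -er- after the first vowel; stems whose second-to-last letter is 't' delete the last vowel and add -ovi.
So bowigz → bowugz.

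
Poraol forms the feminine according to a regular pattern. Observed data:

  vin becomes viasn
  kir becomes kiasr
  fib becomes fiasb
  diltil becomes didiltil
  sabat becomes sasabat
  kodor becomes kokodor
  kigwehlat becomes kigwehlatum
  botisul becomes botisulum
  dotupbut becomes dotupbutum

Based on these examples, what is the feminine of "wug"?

"wug" has 1 vowel. The stems with 1 vowel (vin → viasn, kir → kiasr, fib → fiasb) insert -as- after the first vowel.
The other patterns: stems with 2 vowels repeat the first consonant+vowel as a prefix; stems with 3 vowels add -um.
So wug → wuasg.

wuasg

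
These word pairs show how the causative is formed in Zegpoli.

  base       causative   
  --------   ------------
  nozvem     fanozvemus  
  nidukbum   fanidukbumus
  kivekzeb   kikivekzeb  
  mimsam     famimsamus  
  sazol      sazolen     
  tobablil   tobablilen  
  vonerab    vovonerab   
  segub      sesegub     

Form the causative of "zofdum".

vonerab and mimsam both have last vowel 'a' yet inflect differently (vovonerab, famimsamus), so the last vowel is not what conditions the rule; the final letter is.
"zofdum" ends in -m. The stems ending in -m (mimsam → famimsamus, nozvem → fanozvemus, nidukbum → fanidukbumus) add fa- … -us around the stem.
The other patterns: stems ending in -b repeat the first consonant+vowel as a prefix; stems ending in -l add -en.
So zofdum → fazofdumus.

fazofdumus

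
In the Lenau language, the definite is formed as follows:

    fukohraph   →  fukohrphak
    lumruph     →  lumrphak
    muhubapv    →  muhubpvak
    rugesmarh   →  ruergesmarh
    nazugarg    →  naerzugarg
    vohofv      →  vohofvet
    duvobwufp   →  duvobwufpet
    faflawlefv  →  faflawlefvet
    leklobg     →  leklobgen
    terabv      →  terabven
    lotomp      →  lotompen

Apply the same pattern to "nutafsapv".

fukohraph and rugesmarh both end in -h yet inflect differently (fukohrphak, ruergesmarh), so the final letter is not what conditions the rule; the second-to-last letter is.
"nutafsapv" has second-to-last letter 'p'. The stems whose second-to-last letter is 'p' (fukohraph → fukohrphak, lumruph → lumrphak, muhubapv → muhubpvak) delete the last vowel and add -ak.
The other patterns: stems whose second-to-last letter is 'r' insert -er- after the first vowel; stems whose second-to-last letter is 'f' add -et; stems whose second-to-last letter is 'b' or 'm' add -en.
So nutafsapv → nutafspvak.

nutafspvak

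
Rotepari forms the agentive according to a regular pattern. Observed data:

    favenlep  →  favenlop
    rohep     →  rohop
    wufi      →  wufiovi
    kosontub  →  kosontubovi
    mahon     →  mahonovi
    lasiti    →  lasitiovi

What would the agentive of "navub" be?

"navub" ends in -b. The one such stem in the data (kosontub → kosontubovi) adds -ovi, so the same rule applies.
The other pattern: stems ending in -p change the last vowel to 'o'.
So navub → navubovi.

navubovi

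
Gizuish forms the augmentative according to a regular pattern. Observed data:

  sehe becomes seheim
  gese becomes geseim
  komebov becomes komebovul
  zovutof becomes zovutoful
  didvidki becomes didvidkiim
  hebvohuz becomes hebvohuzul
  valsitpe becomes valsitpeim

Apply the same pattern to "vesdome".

vesdomeim

zovutof and didvidki both have 3 vowels yet inflect differently (zovutoful, didvidkiim), so the number of vowels is not what conditions the rule; whether the stem ends in a vowel or a consonant is.
"vesdome" ends in a vowel. The stems ending in a vowel (didvidki → didvidkiim, gese → geseim, sehe → seheim) add -im.
The other pattern: stems ending in a consonant add -ul.
So vesdome → vesdomeim.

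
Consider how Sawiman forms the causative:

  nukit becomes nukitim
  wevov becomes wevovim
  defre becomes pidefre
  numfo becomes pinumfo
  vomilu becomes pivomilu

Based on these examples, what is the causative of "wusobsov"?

wusobsovim

"wusobsov" ends in a consonant. The stems ending in a consonant (nukit → nukitim, wevov → wevovim) add -im.
The other pattern: stems ending in a vowel add the prefix pi-.
So wusobsov → wusobsovim.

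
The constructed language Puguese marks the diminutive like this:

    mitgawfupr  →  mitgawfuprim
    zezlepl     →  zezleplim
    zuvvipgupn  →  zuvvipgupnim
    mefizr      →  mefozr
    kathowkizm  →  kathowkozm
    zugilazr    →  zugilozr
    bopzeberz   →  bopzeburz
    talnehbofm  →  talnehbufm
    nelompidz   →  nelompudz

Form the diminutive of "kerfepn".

mitgawfupr and mefizr both end in -r yet inflect differently (mitgawfuprim, mefozr), so the final letter is not what conditions the rule; the second-to-last letter is.
"kerfepn" has second-to-last letter 'p'. The stems whose second-to-last letter is 'p' (mitgawfupr → mitgawfuprim, zezlepl → zezleplim, zuvvipgupn → zuvvipgupnim) add -im.
So kerfepn → kerfepnim.

kerfepnim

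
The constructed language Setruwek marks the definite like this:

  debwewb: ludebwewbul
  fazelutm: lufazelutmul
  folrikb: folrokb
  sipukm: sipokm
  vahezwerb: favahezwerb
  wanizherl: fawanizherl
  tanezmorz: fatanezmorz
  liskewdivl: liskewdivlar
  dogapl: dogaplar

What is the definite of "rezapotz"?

lurezapotzul

"rezapotz" has second-to-last letter 't'. The one such stem in the data (fazelutm → lufazelutmul) adds lu- … -ul around the stem, so the same rule applies.
The other patterns: stems whose second-to-last letter is 'k' change the last vowel to 'o'; stems whose second-to-last letter is 'r' add the prefix fa-; stems whose second-to-last letter is 'p' or 'v' add -ar.
So rezapotz → lurezapotzul.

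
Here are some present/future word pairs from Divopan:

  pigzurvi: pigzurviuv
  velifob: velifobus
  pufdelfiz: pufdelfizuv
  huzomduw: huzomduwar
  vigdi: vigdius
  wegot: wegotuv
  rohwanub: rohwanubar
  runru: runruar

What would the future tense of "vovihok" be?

vovihokus

vigdi and pigzurvi both end in -i yet inflect differently (vigdius, pigzurviuv), so the final letter is not what conditions the rule; the first letter is.
"vovihok" begins with v-. The stems beginning with v- (vigdi → vigdius, velifob → velifobus) add -us.
So vovihok → vovihokus.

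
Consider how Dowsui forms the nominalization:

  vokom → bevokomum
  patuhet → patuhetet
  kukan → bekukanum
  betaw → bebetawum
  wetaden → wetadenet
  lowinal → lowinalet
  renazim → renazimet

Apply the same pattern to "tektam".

betektamum

renazim and vokom both end in -m yet inflect differently (renazimet, bevokomum), so the final letter is not what conditions the rule; the number of vowels is.
"tektam" has 2 vowels. The stems with 2 vowels (vokom → bevokomum, betaw → bebetawum, kukan → bekukanum) add be- … -um around the stem.
The other pattern: stems with 3 vowels add -et.
So tektam → betektamum.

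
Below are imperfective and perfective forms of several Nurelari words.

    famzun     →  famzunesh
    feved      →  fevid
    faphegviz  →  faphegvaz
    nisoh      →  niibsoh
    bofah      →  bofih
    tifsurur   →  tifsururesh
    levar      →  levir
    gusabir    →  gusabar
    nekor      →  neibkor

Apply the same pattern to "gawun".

gawunesh

gusabir and tifsurur both end in -r yet inflect differently (gusabar, tifsururesh), so the final letter is not what conditions the rule; the last vowel is.
"gawun" has last vowel 'u'. The stems whose last vowel is 'u' (tifsurur → tifsururesh, famzun → famzunesh) add -esh.
So gawun → gawunesh.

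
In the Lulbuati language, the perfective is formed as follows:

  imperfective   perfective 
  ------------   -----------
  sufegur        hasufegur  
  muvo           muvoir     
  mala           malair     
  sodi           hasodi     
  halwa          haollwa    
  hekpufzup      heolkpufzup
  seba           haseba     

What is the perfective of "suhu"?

seba and mala both end in -a yet inflect differently (haseba, malair), so the final letter is not what conditions the rule; the first letter is.
"suhu" begins with s-. The stems beginning with s- (sufegur → hasufegur, seba → haseba, sodi → hasodi) add the prefix ha-.
The other patterns: stems beginning with m- add -ir; stems beginning with h- insert -ol- after the first vowel.
So suhu → hasuhu.

hasuhu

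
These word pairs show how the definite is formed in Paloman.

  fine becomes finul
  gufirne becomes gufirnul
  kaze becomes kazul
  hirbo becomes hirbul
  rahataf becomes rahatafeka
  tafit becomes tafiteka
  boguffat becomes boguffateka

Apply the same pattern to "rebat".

rebateka

gufirne and rahataf both have 3 vowels yet inflect differently (gufirnul, rahatafeka), so the number of vowels is not what conditions the rule; whether the stem ends in a vowel or a consonant is.
"rebat" ends in a consonant. The stems ending in a consonant (rahataf → rahatafeka, tafit → tafiteka, boguffat → boguffateka) add -eka.
The other pattern: stems ending in a vowel drop the final letter and add -ul.
So rebat → rebateka.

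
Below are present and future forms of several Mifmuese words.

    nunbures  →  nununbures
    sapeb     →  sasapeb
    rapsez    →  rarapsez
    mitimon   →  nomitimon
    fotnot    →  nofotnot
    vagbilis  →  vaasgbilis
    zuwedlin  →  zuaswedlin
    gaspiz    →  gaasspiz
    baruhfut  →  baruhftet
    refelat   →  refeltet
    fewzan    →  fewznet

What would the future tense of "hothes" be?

hohothes

"hothes" has last vowel 'e'. The stems whose last vowel is 'e' (nunbures → nununbures, sapeb → sasapeb, rapsez → rarapsez) repeat the first consonant+vowel as a prefix.
The other patterns: stems whose last vowel is 'o' add the prefix no-; stems whose last vowel is 'i' insert -as- after the first vowel; stems whose last vowel is 'a' or 'u' delete the last vowel and add -et.
So hothes → hohothes.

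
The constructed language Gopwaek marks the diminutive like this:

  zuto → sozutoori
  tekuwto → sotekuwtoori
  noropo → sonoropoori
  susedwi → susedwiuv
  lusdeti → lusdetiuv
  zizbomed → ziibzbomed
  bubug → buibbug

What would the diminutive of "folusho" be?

"folusho" ends in -o. The stems ending in -o (zuto → sozutoori, tekuwto → sotekuwtoori, noropo → sonoropoori) add so- … -ori around the stem.
So folusho → sofolushoori.

sofolushoori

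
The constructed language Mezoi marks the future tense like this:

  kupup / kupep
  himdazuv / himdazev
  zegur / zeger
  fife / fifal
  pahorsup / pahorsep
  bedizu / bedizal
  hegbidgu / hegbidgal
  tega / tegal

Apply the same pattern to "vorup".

hegbidgu and pahorsup both have last vowel 'u' yet inflect differently (hegbidgal, pahorsep), so the last vowel is not what conditions the rule; whether the stem ends in a vowel or a consonant is.
"vorup" ends in a consonant. The stems ending in a consonant (pahorsup → pahorsep, himdazuv → himdazev, zegur → zeger) change the last vowel to 'e'.
The other pattern: stems ending in a vowel drop the final letter and add -al.
So vorup → vorep.

vorep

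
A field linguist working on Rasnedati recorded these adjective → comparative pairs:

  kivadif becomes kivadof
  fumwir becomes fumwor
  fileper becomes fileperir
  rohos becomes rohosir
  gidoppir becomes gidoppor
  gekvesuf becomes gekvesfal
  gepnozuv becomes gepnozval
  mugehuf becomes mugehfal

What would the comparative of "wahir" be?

wahor

mugehuf and kivadif both end in -f yet inflect differently (mugehfal, kivadof), so the final letter is not what conditions the rule; the last vowel is.
"wahir" has last vowel 'i'. The stems whose last vowel is 'i' (kivadif → kivadof, fumwir → fumwor, gidoppir → gidoppor) change the last vowel to 'o'.
So wahir → wahor.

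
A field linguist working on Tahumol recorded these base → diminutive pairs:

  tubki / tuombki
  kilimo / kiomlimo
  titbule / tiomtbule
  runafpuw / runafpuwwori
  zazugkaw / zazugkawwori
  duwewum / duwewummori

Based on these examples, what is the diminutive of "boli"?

"boli" ends in a vowel. The stems ending in a vowel (tubki → tuombki, kilimo → kiomlimo, titbule → tiomtbule) insert -om- after the first vowel.
The other pattern: stems ending in a consonant double the final consonant and add -ori.
So boli → boomli.

boomli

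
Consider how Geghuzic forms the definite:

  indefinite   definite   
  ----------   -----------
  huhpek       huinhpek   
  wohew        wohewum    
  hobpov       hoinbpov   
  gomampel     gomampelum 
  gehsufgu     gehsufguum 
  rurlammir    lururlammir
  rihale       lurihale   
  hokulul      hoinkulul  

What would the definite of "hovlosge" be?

hoinvlosge

"hovlosge" begins with h-. The stems beginning with h- (hokulul → hoinkulul, huhpek → huinhpek, hobpov → hoinbpov) insert -in- after the first vowel.
So hovlosge → hoinvlosge.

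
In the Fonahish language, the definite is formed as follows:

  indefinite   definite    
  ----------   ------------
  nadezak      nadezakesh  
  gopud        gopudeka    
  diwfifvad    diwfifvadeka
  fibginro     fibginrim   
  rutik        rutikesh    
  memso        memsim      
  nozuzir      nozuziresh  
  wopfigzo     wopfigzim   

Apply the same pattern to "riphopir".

riphopiresh

"riphopir" ends in -r. The one such stem in the data (nozuzir → nozuziresh) adds -esh, so the same rule applies.
So riphopir → riphopiresh.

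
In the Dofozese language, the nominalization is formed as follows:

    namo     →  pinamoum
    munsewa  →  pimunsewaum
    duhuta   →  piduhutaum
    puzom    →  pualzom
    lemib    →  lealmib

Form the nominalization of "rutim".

rualtim

namo and puzom both have last vowel 'o' yet inflect differently (pinamoum, pualzom), so the last vowel is not what conditions the rule; whether the stem ends in a vowel or a consonant is.
"rutim" ends in a consonant. The stems ending in a consonant (puzom → pualzom, lemib → lealmib) insert -al- after the first vowel.
So rutim → rualtim.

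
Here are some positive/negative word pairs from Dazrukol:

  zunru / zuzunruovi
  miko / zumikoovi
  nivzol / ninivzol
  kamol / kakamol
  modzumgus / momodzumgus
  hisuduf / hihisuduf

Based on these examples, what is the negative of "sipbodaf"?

"sipbodaf" ends in a consonant. The stems ending in a consonant (kamol → kakamol, modzumgus → momodzumgus, nivzol → ninivzol) repeat the first consonant+vowel as a prefix.
The other pattern: stems ending in a vowel add zu- … -ovi around the stem.
So sipbodaf → sisipbodaf.

sisipbodaf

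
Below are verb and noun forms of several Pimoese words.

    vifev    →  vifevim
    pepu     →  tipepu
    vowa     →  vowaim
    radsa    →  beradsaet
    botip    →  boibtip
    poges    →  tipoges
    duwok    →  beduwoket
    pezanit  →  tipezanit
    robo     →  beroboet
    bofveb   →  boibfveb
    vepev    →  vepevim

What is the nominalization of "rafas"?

berafaset

vowa and radsa both end in -a yet inflect differently (vowaim, beradsaet), so the final letter is not what conditions the rule; the first letter is.
"rafas" begins with r-. The stems beginning with r- (radsa → beradsaet, robo → beroboet) add be- … -et around the stem.
The other patterns: stems beginning with v- add -im; stems beginning with p- add the prefix ti-; stems beginning with b- insert -ib- after the first vowel.
So rafas → berafaset.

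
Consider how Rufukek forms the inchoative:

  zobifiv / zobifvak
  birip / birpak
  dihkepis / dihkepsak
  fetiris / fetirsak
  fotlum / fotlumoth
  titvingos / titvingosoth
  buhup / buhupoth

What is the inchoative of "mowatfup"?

"mowatfup" has last vowel 'u'. The stems whose last vowel is 'u' (fotlum → fotlumoth, buhup → buhupoth) add -oth.
The other pattern: stems whose last vowel is 'i' delete the last vowel and add -ak.
So mowatfup → mowatfupoth.

mowatfupoth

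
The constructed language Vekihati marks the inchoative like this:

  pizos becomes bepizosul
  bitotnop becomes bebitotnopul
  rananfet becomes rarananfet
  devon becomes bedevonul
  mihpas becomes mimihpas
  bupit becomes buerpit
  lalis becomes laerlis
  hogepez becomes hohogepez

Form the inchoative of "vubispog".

bevubispogul

pizos and lalis both end in -s yet inflect differently (bepizosul, laerlis), so the final letter is not what conditions the rule; the last vowel is.
"vubispog" has last vowel 'o'. The stems whose last vowel is 'o' (bitotnop → bebitotnopul, pizos → bepizosul, devon → bedevonul) add be- … -ul around the stem.
The other patterns: stems whose last vowel is 'i' insert -er- after the first vowel; stems whose last vowel is 'a' or 'e' repeat the first consonant+vowel as a prefix.
So vubispog → bevubispogul.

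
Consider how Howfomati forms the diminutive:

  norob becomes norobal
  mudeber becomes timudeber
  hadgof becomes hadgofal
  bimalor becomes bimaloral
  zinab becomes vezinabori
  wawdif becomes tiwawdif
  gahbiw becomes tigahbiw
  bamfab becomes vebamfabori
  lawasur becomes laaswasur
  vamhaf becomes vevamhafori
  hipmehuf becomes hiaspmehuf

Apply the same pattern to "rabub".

norob and bamfab both end in -b yet inflect differently (norobal, vebamfabori), so the final letter is not what conditions the rule; the last vowel is.
"rabub" has last vowel 'u'. The stems whose last vowel is 'u' (hipmehuf → hiaspmehuf, lawasur → laaswasur) insert -as- after the first vowel.
So rabub → raasbub.

raasbub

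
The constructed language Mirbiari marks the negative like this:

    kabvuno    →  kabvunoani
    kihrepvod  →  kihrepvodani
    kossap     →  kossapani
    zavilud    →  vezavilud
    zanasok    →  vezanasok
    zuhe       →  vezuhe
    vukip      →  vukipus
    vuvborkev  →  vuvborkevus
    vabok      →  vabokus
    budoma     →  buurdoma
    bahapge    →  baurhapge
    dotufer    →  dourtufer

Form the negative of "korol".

"korol" begins with k-. The stems beginning with k- (kabvuno → kabvunoani, kihrepvod → kihrepvodani, kossap → kossapani) add -ani.
So korol → korolani.

korolani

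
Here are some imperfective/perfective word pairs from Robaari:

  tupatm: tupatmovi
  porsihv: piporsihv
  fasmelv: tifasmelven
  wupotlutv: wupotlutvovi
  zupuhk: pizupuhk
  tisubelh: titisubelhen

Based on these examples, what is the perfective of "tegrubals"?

titegrubalsen

fasmelv and wupotlutv both end in -v yet inflect differently (tifasmelven, wupotlutvovi), so the final letter is not what conditions the rule; the second-to-last letter is.
"tegrubals" has second-to-last letter 'l'. The stems whose second-to-last letter is 'l' (tisubelh → titisubelhen, fasmelv → tifasmelven) add ti- … -en around the stem.
So tegrubals → titegrubalsen.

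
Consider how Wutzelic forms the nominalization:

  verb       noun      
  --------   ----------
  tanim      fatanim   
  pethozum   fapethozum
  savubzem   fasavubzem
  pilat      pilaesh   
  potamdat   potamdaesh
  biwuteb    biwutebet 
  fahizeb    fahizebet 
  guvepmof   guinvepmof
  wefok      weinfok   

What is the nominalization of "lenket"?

lenkeesh

savubzem and biwuteb both have last vowel 'e' yet inflect differently (fasavubzem, biwutebet), so the last vowel is not what conditions the rule; the final letter is.
"lenket" ends in -t. The stems ending in -t (pilat → pilaesh, potamdat → potamdaesh) drop the final letter and add -esh.
The other patterns: stems ending in -m add the prefix fa-; stems ending in -b add -et; stems ending in -f or -k insert -in- after the first vowel.
So lenket → lenkeesh.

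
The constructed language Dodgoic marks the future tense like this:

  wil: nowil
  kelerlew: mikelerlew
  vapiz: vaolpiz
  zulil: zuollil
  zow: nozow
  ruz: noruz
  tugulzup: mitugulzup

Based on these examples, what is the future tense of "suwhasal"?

wil and zulil both end in -l yet inflect differently (nowil, zuollil), so the final letter is not what conditions the rule; the number of vowels is.
"suwhasal" has 3 vowels. The stems with 3 vowels (kelerlew → mikelerlew, tugulzup → mitugulzup) add the prefix mi-.
The other patterns: stems with 1 vowel add the prefix no-; stems with 2 vowels insert -ol- after the first vowel.
So suwhasal → misuwhasal.

misuwhasal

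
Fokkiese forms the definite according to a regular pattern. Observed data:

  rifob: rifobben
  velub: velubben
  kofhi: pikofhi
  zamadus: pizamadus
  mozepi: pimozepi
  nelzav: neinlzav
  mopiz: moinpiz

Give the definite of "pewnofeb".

"pewnofeb" ends in -b. The stems ending in -b (rifob → rifobben, velub → velubben) double the final consonant and add -en.
So pewnofeb → pewnofebben.

pewnofebben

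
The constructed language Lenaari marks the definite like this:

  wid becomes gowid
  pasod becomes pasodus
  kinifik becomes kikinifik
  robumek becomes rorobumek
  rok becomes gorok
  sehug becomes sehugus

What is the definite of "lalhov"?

wid and pasod both end in -d yet inflect differently (gowid, pasodus), so the final letter is not what conditions the rule; the number of vowels is.
"lalhov" has 2 vowels. The stems with 2 vowels (pasod → pasodus, sehug → sehugus) add -us.
So lalhov → lalhovus.

lalhovus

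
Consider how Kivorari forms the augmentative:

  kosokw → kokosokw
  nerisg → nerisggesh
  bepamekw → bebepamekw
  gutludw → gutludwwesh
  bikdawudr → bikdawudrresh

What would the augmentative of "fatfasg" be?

fatfasggesh

"fatfasg" has second-to-last letter 's'. The one such stem in the data (nerisg → nerisggesh) doubles the final consonant and adds -esh (as do gutludw, bikdawudr), so the same rule applies.
So fatfasg → fatfasggesh.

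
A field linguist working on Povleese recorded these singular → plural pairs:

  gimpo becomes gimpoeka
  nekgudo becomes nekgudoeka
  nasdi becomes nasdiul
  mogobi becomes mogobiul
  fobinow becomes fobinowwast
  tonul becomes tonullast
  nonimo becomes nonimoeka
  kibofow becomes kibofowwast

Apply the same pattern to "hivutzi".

hivutziul

nonimo and kibofow both have last vowel 'o' yet inflect differently (nonimoeka, kibofowwast), so the last vowel is not what conditions the rule; the final letter is.
"hivutzi" ends in -i. The stems ending in -i (mogobi → mogobiul, nasdi → nasdiul) add -ul.
The other patterns: stems ending in -o add -eka; stems ending in -l or -w double the final consonant and add -ast.
So hivutzi → hivutziul.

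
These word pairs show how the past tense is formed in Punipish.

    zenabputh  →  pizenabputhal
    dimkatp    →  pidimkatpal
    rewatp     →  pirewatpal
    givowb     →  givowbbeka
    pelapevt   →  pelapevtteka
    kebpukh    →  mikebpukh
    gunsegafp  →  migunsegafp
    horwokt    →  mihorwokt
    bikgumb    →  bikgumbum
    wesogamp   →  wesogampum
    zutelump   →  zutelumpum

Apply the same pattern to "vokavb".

zenabputh and kebpukh both end in -h yet inflect differently (pizenabputhal, mikebpukh), so the final letter is not what conditions the rule; the second-to-last letter is.
"vokavb" has second-to-last letter 'v'. The one such stem in the data (pelapevt → pelapevtteka) doubles the final consonant and adds -eka (as does givowb), so the same rule applies.
The other patterns: stems whose second-to-last letter is 't' add pi- … -al around the stem; stems whose second-to-last letter is 'f' or 'k' add the prefix mi-; stems whose second-to-last letter is 'm' add -um.
So vokavb → vokavbbeka.

vokavbbeka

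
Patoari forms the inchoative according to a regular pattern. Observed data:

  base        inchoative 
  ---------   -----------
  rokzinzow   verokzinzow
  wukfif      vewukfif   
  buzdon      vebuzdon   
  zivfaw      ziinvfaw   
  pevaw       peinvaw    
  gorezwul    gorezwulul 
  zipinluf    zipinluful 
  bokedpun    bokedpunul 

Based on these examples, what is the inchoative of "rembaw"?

"rembaw" has last vowel 'a'. The stems whose last vowel is 'a' (zivfaw → ziinvfaw, pevaw → peinvaw) insert -in- after the first vowel.
The other patterns: stems whose last vowel is 'i' or 'o' add the prefix ve-; stems whose last vowel is 'u' add -ul.
So rembaw → reinmbaw.

reinmbaw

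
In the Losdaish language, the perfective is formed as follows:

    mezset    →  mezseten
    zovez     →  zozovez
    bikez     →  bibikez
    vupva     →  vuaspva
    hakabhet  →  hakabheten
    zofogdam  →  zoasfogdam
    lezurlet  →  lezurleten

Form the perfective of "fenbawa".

bikez and hakabhet both have last vowel 'e' yet inflect differently (bibikez, hakabheten), so the last vowel is not what conditions the rule; the final letter is.
"fenbawa" ends in -a. The one such stem in the data (vupva → vuaspva) inserts -as- after the first vowel (as does zofogdam), so the same rule applies.
So fenbawa → feasnbawa.

feasnbawa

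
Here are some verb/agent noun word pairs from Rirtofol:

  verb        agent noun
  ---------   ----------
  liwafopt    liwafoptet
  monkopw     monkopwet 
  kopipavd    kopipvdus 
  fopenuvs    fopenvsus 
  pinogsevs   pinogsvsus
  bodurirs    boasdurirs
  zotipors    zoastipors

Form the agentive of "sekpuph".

sekpuphet

"sekpuph" has second-to-last letter 'p'. The stems whose second-to-last letter is 'p' (liwafopt → liwafoptet, monkopw → monkopwet) add -et.
The other patterns: stems whose second-to-last letter is 'v' delete the last vowel and add -us; stems whose second-to-last letter is 'r' insert -as- after the first vowel.
So sekpuph → sekpuphet.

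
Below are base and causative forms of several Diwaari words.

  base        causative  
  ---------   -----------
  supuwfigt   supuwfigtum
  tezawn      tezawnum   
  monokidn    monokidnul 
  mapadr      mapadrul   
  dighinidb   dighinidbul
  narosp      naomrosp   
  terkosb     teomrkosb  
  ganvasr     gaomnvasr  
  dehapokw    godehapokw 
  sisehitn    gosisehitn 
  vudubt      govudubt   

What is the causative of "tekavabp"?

gotekavabp

tezawn and monokidn both end in -n yet inflect differently (tezawnum, monokidnul), so the final letter is not what conditions the rule; the second-to-last letter is.
"tekavabp" has second-to-last letter 'b'. The one such stem in the data (vudubt → govudubt) adds the prefix go-, so the same rule applies.
The other patterns: stems whose second-to-last letter is 'g' or 'w' add -um; stems whose second-to-last letter is 'd' add -ul; stems whose second-to-last letter is 's' insert -om- after the first vowel.
So tekavabp → gotekavabp.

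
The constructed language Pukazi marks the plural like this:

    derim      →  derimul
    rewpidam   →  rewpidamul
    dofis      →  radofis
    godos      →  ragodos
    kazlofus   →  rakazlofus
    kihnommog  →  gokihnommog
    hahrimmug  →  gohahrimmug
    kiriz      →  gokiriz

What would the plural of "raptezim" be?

derim and dofis both have last vowel 'i' yet inflect differently (derimul, radofis), so the last vowel is not what conditions the rule; the final letter is.
"raptezim" ends in -m. The stems ending in -m (derim → derimul, rewpidam → rewpidamul) add -ul.
So raptezim → raptezimul.

raptezimul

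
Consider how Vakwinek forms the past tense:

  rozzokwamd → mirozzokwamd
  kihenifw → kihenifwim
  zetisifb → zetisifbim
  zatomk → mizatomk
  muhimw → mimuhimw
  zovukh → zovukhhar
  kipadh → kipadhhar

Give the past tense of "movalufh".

"movalufh" has second-to-last letter 'f'. The stems whose second-to-last letter is 'f' (kihenifw → kihenifwim, zetisifb → zetisifbim) add -im.
So movalufh → movalufhim.

movalufhim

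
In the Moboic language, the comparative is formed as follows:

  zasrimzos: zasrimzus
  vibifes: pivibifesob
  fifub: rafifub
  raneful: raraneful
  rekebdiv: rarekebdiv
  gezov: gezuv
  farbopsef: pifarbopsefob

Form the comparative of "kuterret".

"kuterret" has last vowel 'e'. The stems whose last vowel is 'e' (farbopsef → pifarbopsefob, vibifes → pivibifesob) add pi- … -ob around the stem.
So kuterret → pikuterretob.

pikuterretob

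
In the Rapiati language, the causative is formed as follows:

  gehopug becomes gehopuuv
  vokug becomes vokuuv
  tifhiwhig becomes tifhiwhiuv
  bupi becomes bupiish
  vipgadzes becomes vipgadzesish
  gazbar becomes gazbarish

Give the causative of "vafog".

vafouv

tifhiwhig and bupi both have last vowel 'i' yet inflect differently (tifhiwhiuv, bupiish), so the last vowel is not what conditions the rule; the final letter is.
"vafog" ends in -g. The stems ending in -g (gehopug → gehopuuv, vokug → vokuuv, tifhiwhig → tifhiwhiuv) drop the final letter and add -uv.
The other pattern: stems ending in -i, -r or -s add -ish.
So vafog → vafouv.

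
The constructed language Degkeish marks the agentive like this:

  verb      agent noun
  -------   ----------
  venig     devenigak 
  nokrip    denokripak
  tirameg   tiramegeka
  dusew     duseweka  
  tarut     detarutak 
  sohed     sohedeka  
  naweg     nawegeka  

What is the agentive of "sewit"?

naweg and venig both end in -g yet inflect differently (nawegeka, devenigak), so the final letter is not what conditions the rule; the last vowel is.
"sewit" has last vowel 'i'. The stems whose last vowel is 'i' (venig → devenigak, nokrip → denokripak) add de- … -ak around the stem.
The other pattern: stems whose last vowel is 'e' add -eka.
So sewit → desewitak.

desewitak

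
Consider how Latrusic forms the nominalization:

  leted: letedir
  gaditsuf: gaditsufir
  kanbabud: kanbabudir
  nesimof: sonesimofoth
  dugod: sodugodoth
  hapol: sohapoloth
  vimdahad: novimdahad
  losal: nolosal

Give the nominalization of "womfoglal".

"womfoglal" has last vowel 'a'. The stems whose last vowel is 'a' (losal → nolosal, vimdahad → novimdahad) add the prefix no-.
So womfoglal → nowomfoglal.

nowomfoglal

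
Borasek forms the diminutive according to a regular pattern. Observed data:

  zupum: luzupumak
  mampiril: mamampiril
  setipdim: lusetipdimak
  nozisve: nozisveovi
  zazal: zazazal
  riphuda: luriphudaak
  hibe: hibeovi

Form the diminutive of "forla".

"forla" ends in -a. The one such stem in the data (riphuda → luriphudaak) adds lu- … -ak around the stem, so the same rule applies.
So forla → luforlaak.

luforlaak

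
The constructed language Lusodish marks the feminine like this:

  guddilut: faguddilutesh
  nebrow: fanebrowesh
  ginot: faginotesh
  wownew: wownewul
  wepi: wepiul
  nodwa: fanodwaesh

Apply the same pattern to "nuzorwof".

nebrow and wownew both end in -w yet inflect differently (fanebrowesh, wownewul), so the final letter is not what conditions the rule; the first letter is.
"nuzorwof" begins with n-. The stems beginning with n- (nebrow → fanebrowesh, nodwa → fanodwaesh) add fa- … -esh around the stem.
The other pattern: stems beginning with w- add -ul.
So nuzorwof → fanuzorwofesh.

fanuzorwofesh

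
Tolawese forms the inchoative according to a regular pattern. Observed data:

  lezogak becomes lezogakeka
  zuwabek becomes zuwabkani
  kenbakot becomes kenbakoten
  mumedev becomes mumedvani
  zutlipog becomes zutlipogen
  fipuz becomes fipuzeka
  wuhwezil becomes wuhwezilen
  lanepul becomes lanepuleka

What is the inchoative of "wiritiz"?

zuwabek and lezogak both end in -k yet inflect differently (zuwabkani, lezogakeka), so the final letter is not what conditions the rule; the last vowel is.
"wiritiz" has last vowel 'i'. The one such stem in the data (wuhwezil → wuhwezilen) adds -en, so the same rule applies.
So wiritiz → wiritizen.

wiritizen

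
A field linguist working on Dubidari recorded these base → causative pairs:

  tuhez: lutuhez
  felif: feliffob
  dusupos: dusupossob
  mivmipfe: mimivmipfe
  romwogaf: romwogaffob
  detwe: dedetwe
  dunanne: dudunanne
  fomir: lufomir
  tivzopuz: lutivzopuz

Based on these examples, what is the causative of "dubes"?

dubessob

"dubes" ends in -s. The one such stem in the data (dusupos → dusupossob) doubles the final consonant and adds -ob (as do felif, romwogaf), so the same rule applies.
The other patterns: stems ending in -r or -z add the prefix lu-; stems ending in -e repeat the first consonant+vowel as a prefix.
So dubes → dubessob.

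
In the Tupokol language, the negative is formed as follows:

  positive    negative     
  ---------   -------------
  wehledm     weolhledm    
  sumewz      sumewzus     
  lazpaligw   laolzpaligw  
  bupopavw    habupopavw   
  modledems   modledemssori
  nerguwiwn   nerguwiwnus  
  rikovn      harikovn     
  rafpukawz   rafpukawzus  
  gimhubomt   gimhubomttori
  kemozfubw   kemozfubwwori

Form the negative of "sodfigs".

sooldfigs

kemozfubw and bupopavw both end in -w yet inflect differently (kemozfubwwori, habupopavw), so the final letter is not what conditions the rule; the second-to-last letter is.
"sodfigs" has second-to-last letter 'g'. The one such stem in the data (lazpaligw → laolzpaligw) inserts -ol- after the first vowel (as does wehledm), so the same rule applies.
The other patterns: stems whose second-to-last letter is 'b' or 'm' double the final consonant and add -ori; stems whose second-to-last letter is 'v' add the prefix ha-; stems whose second-to-last letter is 'w' add -us.
So sodfigs → sooldfigs.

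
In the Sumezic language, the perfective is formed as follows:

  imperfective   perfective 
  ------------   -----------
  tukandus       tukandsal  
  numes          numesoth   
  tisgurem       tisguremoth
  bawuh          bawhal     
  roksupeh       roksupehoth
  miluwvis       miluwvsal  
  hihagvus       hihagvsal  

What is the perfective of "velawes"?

velawesoth

"velawes" has last vowel 'e'. The stems whose last vowel is 'e' (roksupeh → roksupehoth, numes → numesoth, tisgurem → tisguremoth) add -oth.
The other pattern: stems whose last vowel is 'i' or 'u' delete the last vowel and add -al.
So velawes → velawesoth.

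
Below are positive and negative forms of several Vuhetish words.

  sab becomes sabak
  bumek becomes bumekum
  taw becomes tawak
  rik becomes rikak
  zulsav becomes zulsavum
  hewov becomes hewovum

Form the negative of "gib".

gibak

"gib" has 1 vowel. The stems with 1 vowel (rik → rikak, sab → sabak, taw → tawak) add -ak.
The other pattern: stems with 2 vowels add -um.
So gib → gibak.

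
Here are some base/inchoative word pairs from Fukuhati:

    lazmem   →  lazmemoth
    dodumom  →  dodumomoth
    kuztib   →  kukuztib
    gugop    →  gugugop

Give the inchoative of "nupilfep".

nunupilfep

dodumom and gugop both have last vowel 'o' yet inflect differently (dodumomoth, gugugop), so the last vowel is not what conditions the rule; the final letter is.
"nupilfep" ends in -p. The one such stem in the data (gugop → gugugop) repeats the first consonant+vowel as a prefix (as does kuztib), so the same rule applies.
So nupilfep → nunupilfep.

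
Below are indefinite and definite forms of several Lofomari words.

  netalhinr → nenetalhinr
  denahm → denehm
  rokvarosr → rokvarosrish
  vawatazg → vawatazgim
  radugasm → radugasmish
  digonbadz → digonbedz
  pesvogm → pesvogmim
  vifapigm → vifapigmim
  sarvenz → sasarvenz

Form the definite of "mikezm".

mikezmim

"mikezm" has second-to-last letter 'z'. The one such stem in the data (vawatazg → vawatazgim) adds -im, so the same rule applies.
The other patterns: stems whose second-to-last letter is 's' add -ish; stems whose second-to-last letter is 'd' or 'h' change the last vowel to 'e'; stems whose second-to-last letter is 'n' repeat the first consonant+vowel as a prefix.
So mikezm → mikezmim.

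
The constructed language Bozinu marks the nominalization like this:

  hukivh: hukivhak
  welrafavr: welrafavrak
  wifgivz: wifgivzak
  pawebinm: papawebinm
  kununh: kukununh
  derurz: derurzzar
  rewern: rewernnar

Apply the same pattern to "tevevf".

tevevfak

"tevevf" has second-to-last letter 'v'. The stems whose second-to-last letter is 'v' (hukivh → hukivhak, welrafavr → welrafavrak, wifgivz → wifgivzak) add -ak.
So tevevf → tevevfak.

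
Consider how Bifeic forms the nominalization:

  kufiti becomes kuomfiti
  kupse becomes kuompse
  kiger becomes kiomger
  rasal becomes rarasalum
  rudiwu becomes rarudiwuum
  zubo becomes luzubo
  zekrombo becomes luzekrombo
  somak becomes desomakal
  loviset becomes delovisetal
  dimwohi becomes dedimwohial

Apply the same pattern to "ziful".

luziful

kufiti and dimwohi both end in -i yet inflect differently (kuomfiti, dedimwohial), so the final letter is not what conditions the rule; the first letter is.
"ziful" begins with z-. The stems beginning with z- (zubo → luzubo, zekrombo → luzekrombo) add the prefix lu-.
The other patterns: stems beginning with k- insert -om- after the first vowel; stems beginning with r- add ra- … -um around the stem; stems beginning with d-, l- or s- add de- … -al around the stem.
So ziful → luziful.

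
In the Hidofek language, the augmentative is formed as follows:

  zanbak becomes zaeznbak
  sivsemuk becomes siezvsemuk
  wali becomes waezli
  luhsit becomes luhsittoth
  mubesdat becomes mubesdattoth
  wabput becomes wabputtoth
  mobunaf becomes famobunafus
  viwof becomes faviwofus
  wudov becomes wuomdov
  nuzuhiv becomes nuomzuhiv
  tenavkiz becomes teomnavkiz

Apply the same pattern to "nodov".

wali and luhsit both have last vowel 'i' yet inflect differently (waezli, luhsittoth), so the last vowel is not what conditions the rule; the final letter is.
"nodov" ends in -v. The stems ending in -v (wudov → wuomdov, nuzuhiv → nuomzuhiv) insert -om- after the first vowel.
So nodov → noomdov.

noomdov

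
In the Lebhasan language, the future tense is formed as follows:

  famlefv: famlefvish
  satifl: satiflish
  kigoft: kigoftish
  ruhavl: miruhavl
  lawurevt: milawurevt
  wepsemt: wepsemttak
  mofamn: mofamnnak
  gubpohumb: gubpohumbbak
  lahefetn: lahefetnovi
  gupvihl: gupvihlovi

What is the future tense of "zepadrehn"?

"zepadrehn" has second-to-last letter 'h'. The one such stem in the data (gupvihl → gupvihlovi) adds -ovi, so the same rule applies.
The other patterns: stems whose second-to-last letter is 'f' add -ish; stems whose second-to-last letter is 'v' add the prefix mi-; stems whose second-to-last letter is 'm' double the final consonant and add -ak.
So zepadrehn → zepadrehnovi.

zepadrehnovi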